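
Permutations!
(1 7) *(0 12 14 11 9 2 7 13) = (0 12 14 11 9 2 7 1 13) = [12, 13, 7, 3, 4, 5, 6, 1, 8, 2, 10, 9, 14, 0, 11]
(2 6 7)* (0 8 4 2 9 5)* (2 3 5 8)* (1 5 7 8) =(0 2 6 8 4 3 7 9 1 5) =[2, 5, 6, 7, 3, 0, 8, 9, 4, 1]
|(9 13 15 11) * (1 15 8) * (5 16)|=6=|(1 15 11 9 13 8)(5 16)|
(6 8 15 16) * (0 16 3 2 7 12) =(0 16 6 8 15 3 2 7 12) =[16, 1, 7, 2, 4, 5, 8, 12, 15, 9, 10, 11, 0, 13, 14, 3, 6]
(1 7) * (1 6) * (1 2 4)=(1 7 6 2 4)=[0, 7, 4, 3, 1, 5, 2, 6]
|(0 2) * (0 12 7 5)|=|(0 2 12 7 5)|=5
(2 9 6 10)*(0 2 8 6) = (0 2 9)(6 10 8) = [2, 1, 9, 3, 4, 5, 10, 7, 6, 0, 8]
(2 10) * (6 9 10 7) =[0, 1, 7, 3, 4, 5, 9, 6, 8, 10, 2] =(2 7 6 9 10)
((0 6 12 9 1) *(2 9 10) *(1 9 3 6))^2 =((0 1)(2 3 6 12 10))^2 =(2 6 10 3 12)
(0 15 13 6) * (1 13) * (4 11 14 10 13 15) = [4, 15, 2, 3, 11, 5, 0, 7, 8, 9, 13, 14, 12, 6, 10, 1] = (0 4 11 14 10 13 6)(1 15)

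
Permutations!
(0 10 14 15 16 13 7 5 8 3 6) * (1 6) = (0 10 14 15 16 13 7 5 8 3 1 6) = [10, 6, 2, 1, 4, 8, 0, 5, 3, 9, 14, 11, 12, 7, 15, 16, 13]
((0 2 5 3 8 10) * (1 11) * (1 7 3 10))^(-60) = (11)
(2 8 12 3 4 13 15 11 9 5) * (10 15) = (2 8 12 3 4 13 10 15 11 9 5) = [0, 1, 8, 4, 13, 2, 6, 7, 12, 5, 15, 9, 3, 10, 14, 11]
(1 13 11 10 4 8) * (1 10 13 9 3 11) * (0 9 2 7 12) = (0 9 3 11 13 1 2 7 12)(4 8 10) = [9, 2, 7, 11, 8, 5, 6, 12, 10, 3, 4, 13, 0, 1]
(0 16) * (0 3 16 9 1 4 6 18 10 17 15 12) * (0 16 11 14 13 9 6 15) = [6, 4, 2, 11, 15, 5, 18, 7, 8, 1, 17, 14, 16, 9, 13, 12, 3, 0, 10] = (0 6 18 10 17)(1 4 15 12 16 3 11 14 13 9)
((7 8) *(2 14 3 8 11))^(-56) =(2 7 3)(8 14 11)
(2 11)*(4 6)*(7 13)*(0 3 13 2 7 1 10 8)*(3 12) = (0 12 3 13 1 10 8)(2 11 7)(4 6) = [12, 10, 11, 13, 6, 5, 4, 2, 0, 9, 8, 7, 3, 1]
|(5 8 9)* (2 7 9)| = |(2 7 9 5 8)| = 5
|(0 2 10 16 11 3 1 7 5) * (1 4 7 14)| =|(0 2 10 16 11 3 4 7 5)(1 14)| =18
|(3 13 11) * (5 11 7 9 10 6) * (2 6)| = 9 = |(2 6 5 11 3 13 7 9 10)|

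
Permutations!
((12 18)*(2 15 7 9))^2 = ((2 15 7 9)(12 18))^2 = (18)(2 7)(9 15)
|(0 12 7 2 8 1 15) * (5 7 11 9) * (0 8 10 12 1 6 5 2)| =|(0 1 15 8 6 5 7)(2 10 12 11 9)| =35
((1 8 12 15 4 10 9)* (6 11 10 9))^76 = (1 4 12)(6 11 10)(8 9 15)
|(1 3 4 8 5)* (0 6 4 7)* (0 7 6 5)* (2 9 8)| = 9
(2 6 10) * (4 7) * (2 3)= (2 6 10 3)(4 7)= [0, 1, 6, 2, 7, 5, 10, 4, 8, 9, 3]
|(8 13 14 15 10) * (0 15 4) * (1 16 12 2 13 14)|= 30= |(0 15 10 8 14 4)(1 16 12 2 13)|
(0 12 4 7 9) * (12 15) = (0 15 12 4 7 9) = [15, 1, 2, 3, 7, 5, 6, 9, 8, 0, 10, 11, 4, 13, 14, 12]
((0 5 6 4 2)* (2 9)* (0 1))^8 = (0 5 6 4 9 2 1)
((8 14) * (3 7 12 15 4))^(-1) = (3 4 15 12 7)(8 14)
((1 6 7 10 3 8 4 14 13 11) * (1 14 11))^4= ((1 6 7 10 3 8 4 11 14 13))^4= (1 3 14 7 4)(6 8 13 10 11)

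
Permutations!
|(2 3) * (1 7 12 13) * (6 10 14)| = |(1 7 12 13)(2 3)(6 10 14)| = 12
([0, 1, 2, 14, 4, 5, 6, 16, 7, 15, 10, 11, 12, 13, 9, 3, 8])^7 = (3 15 9 14)(7 16 8)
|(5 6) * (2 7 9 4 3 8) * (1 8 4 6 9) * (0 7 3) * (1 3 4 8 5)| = |(0 7 3 8 2 4)(1 5 9 6)| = 12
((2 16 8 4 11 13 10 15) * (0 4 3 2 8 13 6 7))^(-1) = (0 7 6 11 4)(2 3 8 15 10 13 16)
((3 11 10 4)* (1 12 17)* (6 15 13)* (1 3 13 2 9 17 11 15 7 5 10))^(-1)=(1 11 12)(2 15 3 17 9)(4 10 5 7 6 13)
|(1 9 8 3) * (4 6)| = 4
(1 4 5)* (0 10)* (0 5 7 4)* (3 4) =(0 10 5 1)(3 4 7) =[10, 0, 2, 4, 7, 1, 6, 3, 8, 9, 5]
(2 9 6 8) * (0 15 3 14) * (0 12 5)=(0 15 3 14 12 5)(2 9 6 8)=[15, 1, 9, 14, 4, 0, 8, 7, 2, 6, 10, 11, 5, 13, 12, 3]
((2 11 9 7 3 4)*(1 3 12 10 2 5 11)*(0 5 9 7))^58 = (0 7 2 4 5 12 1 9 11 10 3)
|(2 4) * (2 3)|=|(2 4 3)|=3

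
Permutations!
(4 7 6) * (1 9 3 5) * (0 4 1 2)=(0 4 7 6 1 9 3 5 2)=[4, 9, 0, 5, 7, 2, 1, 6, 8, 3]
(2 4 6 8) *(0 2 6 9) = (0 2 4 9)(6 8) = [2, 1, 4, 3, 9, 5, 8, 7, 6, 0]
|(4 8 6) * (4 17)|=4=|(4 8 6 17)|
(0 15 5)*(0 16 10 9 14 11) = (0 15 5 16 10 9 14 11) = [15, 1, 2, 3, 4, 16, 6, 7, 8, 14, 9, 0, 12, 13, 11, 5, 10]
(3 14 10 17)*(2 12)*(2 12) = (3 14 10 17) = [0, 1, 2, 14, 4, 5, 6, 7, 8, 9, 17, 11, 12, 13, 10, 15, 16, 3]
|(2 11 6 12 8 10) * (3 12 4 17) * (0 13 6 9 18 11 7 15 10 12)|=12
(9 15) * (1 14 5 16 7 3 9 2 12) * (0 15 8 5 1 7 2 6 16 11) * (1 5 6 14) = (0 15 14 5 11)(2 12 7 3 9 8 6 16) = [15, 1, 12, 9, 4, 11, 16, 3, 6, 8, 10, 0, 7, 13, 5, 14, 2]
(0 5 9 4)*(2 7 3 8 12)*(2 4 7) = (0 5 9 7 3 8 12 4) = [5, 1, 2, 8, 0, 9, 6, 3, 12, 7, 10, 11, 4]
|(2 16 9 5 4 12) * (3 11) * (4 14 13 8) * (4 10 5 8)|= 10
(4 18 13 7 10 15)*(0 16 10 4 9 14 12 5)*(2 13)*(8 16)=(0 8 16 10 15 9 14 12 5)(2 13 7 4 18)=[8, 1, 13, 3, 18, 0, 6, 4, 16, 14, 15, 11, 5, 7, 12, 9, 10, 17, 2]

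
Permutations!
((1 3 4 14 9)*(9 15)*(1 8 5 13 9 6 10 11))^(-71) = (1 3 4 14 15 6 10 11)(5 13 9 8)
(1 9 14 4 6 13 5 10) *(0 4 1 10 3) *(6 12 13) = (0 4 12 13 5 3)(1 9 14) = [4, 9, 2, 0, 12, 3, 6, 7, 8, 14, 10, 11, 13, 5, 1]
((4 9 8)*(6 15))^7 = (4 9 8)(6 15)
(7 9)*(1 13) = (1 13)(7 9) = [0, 13, 2, 3, 4, 5, 6, 9, 8, 7, 10, 11, 12, 1]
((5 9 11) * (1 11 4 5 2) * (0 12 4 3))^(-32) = ((0 12 4 5 9 3)(1 11 2))^(-32) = (0 9 4)(1 11 2)(3 5 12)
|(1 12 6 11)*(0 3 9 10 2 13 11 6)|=9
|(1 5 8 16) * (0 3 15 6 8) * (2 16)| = |(0 3 15 6 8 2 16 1 5)| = 9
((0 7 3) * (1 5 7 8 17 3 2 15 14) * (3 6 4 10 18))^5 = (0 10 17 3 4 8 18 6)(1 14 15 2 7 5)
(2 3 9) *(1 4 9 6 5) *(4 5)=(1 5)(2 3 6 4 9)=[0, 5, 3, 6, 9, 1, 4, 7, 8, 2]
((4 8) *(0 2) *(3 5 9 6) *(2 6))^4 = ((0 6 3 5 9 2)(4 8))^4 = (0 9 3)(2 5 6)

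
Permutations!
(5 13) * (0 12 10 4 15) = (0 12 10 4 15)(5 13) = [12, 1, 2, 3, 15, 13, 6, 7, 8, 9, 4, 11, 10, 5, 14, 0]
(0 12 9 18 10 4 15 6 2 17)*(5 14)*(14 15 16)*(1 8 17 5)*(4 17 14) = (0 12 9 18 10 17)(1 8 14)(2 5 15 6)(4 16) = [12, 8, 5, 3, 16, 15, 2, 7, 14, 18, 17, 11, 9, 13, 1, 6, 4, 0, 10]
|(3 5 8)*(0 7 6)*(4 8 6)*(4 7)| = |(0 4 8 3 5 6)| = 6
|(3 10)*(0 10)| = |(0 10 3)| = 3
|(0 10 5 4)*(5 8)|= 5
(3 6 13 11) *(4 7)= (3 6 13 11)(4 7)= [0, 1, 2, 6, 7, 5, 13, 4, 8, 9, 10, 3, 12, 11]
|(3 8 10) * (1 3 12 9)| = |(1 3 8 10 12 9)| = 6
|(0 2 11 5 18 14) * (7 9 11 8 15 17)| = |(0 2 8 15 17 7 9 11 5 18 14)| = 11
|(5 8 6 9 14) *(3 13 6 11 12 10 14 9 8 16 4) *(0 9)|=22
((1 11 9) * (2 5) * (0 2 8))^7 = ((0 2 5 8)(1 11 9))^7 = (0 8 5 2)(1 11 9)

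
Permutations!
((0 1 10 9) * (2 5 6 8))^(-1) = (0 9 10 1)(2 8 6 5) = ((0 1 10 9)(2 5 6 8))^(-1)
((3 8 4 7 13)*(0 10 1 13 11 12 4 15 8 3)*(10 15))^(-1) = (0 13 1 10 8 15)(4 12 11 7)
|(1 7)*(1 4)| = |(1 7 4)| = 3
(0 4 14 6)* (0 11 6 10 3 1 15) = [4, 15, 2, 1, 14, 5, 11, 7, 8, 9, 3, 6, 12, 13, 10, 0] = (0 4 14 10 3 1 15)(6 11)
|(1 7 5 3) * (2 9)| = |(1 7 5 3)(2 9)| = 4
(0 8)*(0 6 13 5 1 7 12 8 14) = [14, 7, 2, 3, 4, 1, 13, 12, 6, 9, 10, 11, 8, 5, 0] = (0 14)(1 7 12 8 6 13 5)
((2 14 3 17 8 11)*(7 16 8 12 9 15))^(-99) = ((2 14 3 17 12 9 15 7 16 8 11))^(-99) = (17)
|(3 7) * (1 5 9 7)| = |(1 5 9 7 3)| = 5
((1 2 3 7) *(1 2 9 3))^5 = ((1 9 3 7 2))^5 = (9)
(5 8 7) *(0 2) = (0 2)(5 8 7) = [2, 1, 0, 3, 4, 8, 6, 5, 7]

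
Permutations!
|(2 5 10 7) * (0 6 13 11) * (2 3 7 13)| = |(0 6 2 5 10 13 11)(3 7)| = 14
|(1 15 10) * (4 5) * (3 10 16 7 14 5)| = 9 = |(1 15 16 7 14 5 4 3 10)|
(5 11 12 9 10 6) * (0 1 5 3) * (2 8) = [1, 5, 8, 0, 4, 11, 3, 7, 2, 10, 6, 12, 9] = (0 1 5 11 12 9 10 6 3)(2 8)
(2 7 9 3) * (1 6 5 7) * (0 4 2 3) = [4, 6, 1, 3, 2, 7, 5, 9, 8, 0] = (0 4 2 1 6 5 7 9)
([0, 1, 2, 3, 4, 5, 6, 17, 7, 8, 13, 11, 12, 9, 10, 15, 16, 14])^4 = (7 13 17 9 14 8 10)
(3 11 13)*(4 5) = (3 11 13)(4 5) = [0, 1, 2, 11, 5, 4, 6, 7, 8, 9, 10, 13, 12, 3]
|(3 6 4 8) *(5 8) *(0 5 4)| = 5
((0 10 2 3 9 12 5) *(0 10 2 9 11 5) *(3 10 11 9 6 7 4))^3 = (0 6 3)(2 7 9)(4 12 10)(5 11) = ((0 2 10 6 7 4 3 9 12)(5 11))^3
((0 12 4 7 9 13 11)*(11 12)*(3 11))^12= (4 9 12 7 13)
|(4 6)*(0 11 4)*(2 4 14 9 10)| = 8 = |(0 11 14 9 10 2 4 6)|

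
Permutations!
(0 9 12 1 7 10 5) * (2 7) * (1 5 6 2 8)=(0 9 12 5)(1 8)(2 7 10 6)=[9, 8, 7, 3, 4, 0, 2, 10, 1, 12, 6, 11, 5]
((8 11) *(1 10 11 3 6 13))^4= ((1 10 11 8 3 6 13))^4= (1 3 10 6 11 13 8)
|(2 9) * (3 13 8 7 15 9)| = |(2 3 13 8 7 15 9)| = 7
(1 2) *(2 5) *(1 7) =(1 5 2 7) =[0, 5, 7, 3, 4, 2, 6, 1]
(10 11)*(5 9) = (5 9)(10 11) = [0, 1, 2, 3, 4, 9, 6, 7, 8, 5, 11, 10]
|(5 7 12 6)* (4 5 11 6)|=4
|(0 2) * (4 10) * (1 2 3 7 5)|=6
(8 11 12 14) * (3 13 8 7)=(3 13 8 11 12 14 7)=[0, 1, 2, 13, 4, 5, 6, 3, 11, 9, 10, 12, 14, 8, 7]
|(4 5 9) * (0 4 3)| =5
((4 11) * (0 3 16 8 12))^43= (0 8 3 12 16)(4 11)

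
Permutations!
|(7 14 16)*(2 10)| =|(2 10)(7 14 16)| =6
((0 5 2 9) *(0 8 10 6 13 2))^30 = (13) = ((0 5)(2 9 8 10 6 13))^30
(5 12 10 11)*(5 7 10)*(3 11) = [0, 1, 2, 11, 4, 12, 6, 10, 8, 9, 3, 7, 5] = (3 11 7 10)(5 12)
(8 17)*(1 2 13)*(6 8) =(1 2 13)(6 8 17) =[0, 2, 13, 3, 4, 5, 8, 7, 17, 9, 10, 11, 12, 1, 14, 15, 16, 6]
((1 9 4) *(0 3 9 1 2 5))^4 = (0 2 9)(3 5 4)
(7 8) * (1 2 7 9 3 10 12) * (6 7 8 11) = (1 2 8 9 3 10 12)(6 7 11) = [0, 2, 8, 10, 4, 5, 7, 11, 9, 3, 12, 6, 1]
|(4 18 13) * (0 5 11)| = 3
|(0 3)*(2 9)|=2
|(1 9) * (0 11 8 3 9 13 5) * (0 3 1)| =8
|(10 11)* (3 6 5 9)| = |(3 6 5 9)(10 11)| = 4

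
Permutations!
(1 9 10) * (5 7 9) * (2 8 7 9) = [0, 5, 8, 3, 4, 9, 6, 2, 7, 10, 1] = (1 5 9 10)(2 8 7)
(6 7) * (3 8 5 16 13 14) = (3 8 5 16 13 14)(6 7) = [0, 1, 2, 8, 4, 16, 7, 6, 5, 9, 10, 11, 12, 14, 3, 15, 13]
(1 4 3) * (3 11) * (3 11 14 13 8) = (1 4 14 13 8 3) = [0, 4, 2, 1, 14, 5, 6, 7, 3, 9, 10, 11, 12, 8, 13]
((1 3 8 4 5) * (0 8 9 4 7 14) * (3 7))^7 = (0 7 5 9 8 14 1 4 3)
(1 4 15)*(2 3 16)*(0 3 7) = [3, 4, 7, 16, 15, 5, 6, 0, 8, 9, 10, 11, 12, 13, 14, 1, 2] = (0 3 16 2 7)(1 4 15)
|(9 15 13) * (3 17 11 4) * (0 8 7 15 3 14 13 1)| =35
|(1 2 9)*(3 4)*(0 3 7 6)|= 15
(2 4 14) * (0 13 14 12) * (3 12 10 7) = (0 13 14 2 4 10 7 3 12) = [13, 1, 4, 12, 10, 5, 6, 3, 8, 9, 7, 11, 0, 14, 2]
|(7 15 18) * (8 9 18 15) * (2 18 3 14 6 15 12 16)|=11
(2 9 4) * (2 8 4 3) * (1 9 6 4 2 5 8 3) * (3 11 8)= (1 9)(2 6 4 11 8)(3 5)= [0, 9, 6, 5, 11, 3, 4, 7, 2, 1, 10, 8]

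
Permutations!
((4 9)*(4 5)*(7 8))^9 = ((4 9 5)(7 8))^9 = (9)(7 8)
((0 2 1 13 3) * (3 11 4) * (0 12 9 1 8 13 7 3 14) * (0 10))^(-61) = ((0 2 8 13 11 4 14 10)(1 7 3 12 9))^(-61) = (0 13 14 2 11 10 8 4)(1 9 12 3 7)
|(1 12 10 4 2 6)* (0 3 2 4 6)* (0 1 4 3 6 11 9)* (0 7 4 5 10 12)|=|(12)(0 6 5 10 11 9 7 4 3 2 1)|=11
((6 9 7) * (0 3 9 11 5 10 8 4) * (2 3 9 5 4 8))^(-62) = (0 11 7)(2 5)(3 10)(4 6 9)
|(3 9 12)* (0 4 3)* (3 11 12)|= |(0 4 11 12)(3 9)|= 4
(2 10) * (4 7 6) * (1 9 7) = (1 9 7 6 4)(2 10) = [0, 9, 10, 3, 1, 5, 4, 6, 8, 7, 2]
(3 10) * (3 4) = (3 10 4) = [0, 1, 2, 10, 3, 5, 6, 7, 8, 9, 4]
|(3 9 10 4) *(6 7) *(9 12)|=|(3 12 9 10 4)(6 7)|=10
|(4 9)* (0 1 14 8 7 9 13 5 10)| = 10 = |(0 1 14 8 7 9 4 13 5 10)|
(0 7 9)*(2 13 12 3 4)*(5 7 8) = [8, 1, 13, 4, 2, 7, 6, 9, 5, 0, 10, 11, 3, 12] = (0 8 5 7 9)(2 13 12 3 4)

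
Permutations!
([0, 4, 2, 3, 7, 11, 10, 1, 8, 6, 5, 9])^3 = [0, 1, 2, 3, 4, 6, 11, 7, 8, 5, 9, 10]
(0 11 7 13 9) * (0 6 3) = (0 11 7 13 9 6 3) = [11, 1, 2, 0, 4, 5, 3, 13, 8, 6, 10, 7, 12, 9]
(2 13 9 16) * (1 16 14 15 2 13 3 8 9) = (1 16 13)(2 3 8 9 14 15) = [0, 16, 3, 8, 4, 5, 6, 7, 9, 14, 10, 11, 12, 1, 15, 2, 13]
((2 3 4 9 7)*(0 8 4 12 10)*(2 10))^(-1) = ((0 8 4 9 7 10)(2 3 12))^(-1) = (0 10 7 9 4 8)(2 12 3)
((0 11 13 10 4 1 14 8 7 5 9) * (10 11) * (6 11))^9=((0 10 4 1 14 8 7 5 9)(6 11 13))^9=(14)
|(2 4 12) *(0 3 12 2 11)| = 4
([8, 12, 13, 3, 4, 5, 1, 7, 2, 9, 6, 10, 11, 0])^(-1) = (0 13 2 8)(1 6 10 11 12)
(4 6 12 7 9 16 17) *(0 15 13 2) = (0 15 13 2)(4 6 12 7 9 16 17) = [15, 1, 0, 3, 6, 5, 12, 9, 8, 16, 10, 11, 7, 2, 14, 13, 17, 4]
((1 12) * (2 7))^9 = (1 12)(2 7)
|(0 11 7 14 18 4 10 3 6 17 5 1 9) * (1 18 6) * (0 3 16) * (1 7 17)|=24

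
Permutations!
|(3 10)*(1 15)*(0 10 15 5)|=6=|(0 10 3 15 1 5)|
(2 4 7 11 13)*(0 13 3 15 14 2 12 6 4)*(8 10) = [13, 1, 0, 15, 7, 5, 4, 11, 10, 9, 8, 3, 6, 12, 2, 14] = (0 13 12 6 4 7 11 3 15 14 2)(8 10)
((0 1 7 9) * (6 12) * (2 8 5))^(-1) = (0 9 7 1)(2 5 8)(6 12)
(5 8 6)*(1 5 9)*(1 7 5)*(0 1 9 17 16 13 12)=(0 1 9 7 5 8 6 17 16 13 12)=[1, 9, 2, 3, 4, 8, 17, 5, 6, 7, 10, 11, 0, 12, 14, 15, 13, 16]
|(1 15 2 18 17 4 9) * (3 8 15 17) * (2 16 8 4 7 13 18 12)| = |(1 17 7 13 18 3 4 9)(2 12)(8 15 16)| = 24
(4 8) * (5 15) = (4 8)(5 15) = [0, 1, 2, 3, 8, 15, 6, 7, 4, 9, 10, 11, 12, 13, 14, 5]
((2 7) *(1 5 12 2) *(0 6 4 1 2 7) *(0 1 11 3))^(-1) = (0 3 11 4 6)(1 2 7 12 5)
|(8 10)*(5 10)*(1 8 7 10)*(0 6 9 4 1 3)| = 8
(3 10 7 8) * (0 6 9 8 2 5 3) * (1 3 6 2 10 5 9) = (0 2 9 8)(1 3 5 6)(7 10) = [2, 3, 9, 5, 4, 6, 1, 10, 0, 8, 7]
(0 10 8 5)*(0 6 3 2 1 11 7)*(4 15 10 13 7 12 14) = (0 13 7)(1 11 12 14 4 15 10 8 5 6 3 2) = [13, 11, 1, 2, 15, 6, 3, 0, 5, 9, 8, 12, 14, 7, 4, 10]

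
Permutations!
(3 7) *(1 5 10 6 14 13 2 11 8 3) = (1 5 10 6 14 13 2 11 8 3 7) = [0, 5, 11, 7, 4, 10, 14, 1, 3, 9, 6, 8, 12, 2, 13]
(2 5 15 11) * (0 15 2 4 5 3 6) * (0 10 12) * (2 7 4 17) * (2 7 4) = (0 15 11 17 7 2 3 6 10 12)(4 5) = [15, 1, 3, 6, 5, 4, 10, 2, 8, 9, 12, 17, 0, 13, 14, 11, 16, 7]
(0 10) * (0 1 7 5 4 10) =(1 7 5 4 10) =[0, 7, 2, 3, 10, 4, 6, 5, 8, 9, 1]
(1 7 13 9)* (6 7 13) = (1 13 9)(6 7) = [0, 13, 2, 3, 4, 5, 7, 6, 8, 1, 10, 11, 12, 9]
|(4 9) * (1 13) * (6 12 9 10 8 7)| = |(1 13)(4 10 8 7 6 12 9)| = 14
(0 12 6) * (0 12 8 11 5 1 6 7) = (0 8 11 5 1 6 12 7) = [8, 6, 2, 3, 4, 1, 12, 0, 11, 9, 10, 5, 7]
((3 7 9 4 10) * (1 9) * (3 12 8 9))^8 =(1 7 3)(4 8 10 9 12) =((1 3 7)(4 10 12 8 9))^8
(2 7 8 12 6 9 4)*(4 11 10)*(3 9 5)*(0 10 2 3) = (0 10 4 3 9 11 2 7 8 12 6 5) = [10, 1, 7, 9, 3, 0, 5, 8, 12, 11, 4, 2, 6]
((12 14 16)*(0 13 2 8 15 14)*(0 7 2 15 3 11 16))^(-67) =(0 13 15 14)(2 11 7 3 12 8 16)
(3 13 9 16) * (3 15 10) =(3 13 9 16 15 10) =[0, 1, 2, 13, 4, 5, 6, 7, 8, 16, 3, 11, 12, 9, 14, 10, 15]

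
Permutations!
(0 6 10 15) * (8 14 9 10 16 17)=(0 6 16 17 8 14 9 10 15)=[6, 1, 2, 3, 4, 5, 16, 7, 14, 10, 15, 11, 12, 13, 9, 0, 17, 8]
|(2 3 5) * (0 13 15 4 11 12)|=|(0 13 15 4 11 12)(2 3 5)|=6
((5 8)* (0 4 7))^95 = ((0 4 7)(5 8))^95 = (0 7 4)(5 8)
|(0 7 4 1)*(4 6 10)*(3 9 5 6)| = |(0 7 3 9 5 6 10 4 1)| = 9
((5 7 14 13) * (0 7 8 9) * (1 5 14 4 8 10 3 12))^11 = ((0 7 4 8 9)(1 5 10 3 12)(13 14))^11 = (0 7 4 8 9)(1 5 10 3 12)(13 14)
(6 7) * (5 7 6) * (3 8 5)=(3 8 5 7)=[0, 1, 2, 8, 4, 7, 6, 3, 5]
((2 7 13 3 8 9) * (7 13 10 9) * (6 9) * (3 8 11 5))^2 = ((2 13 8 7 10 6 9)(3 11 5))^2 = (2 8 10 9 13 7 6)(3 5 11)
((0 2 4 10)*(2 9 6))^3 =(0 2)(4 9)(6 10)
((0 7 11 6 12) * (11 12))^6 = ((0 7 12)(6 11))^6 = (12)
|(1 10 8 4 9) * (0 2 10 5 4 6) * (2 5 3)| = 10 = |(0 5 4 9 1 3 2 10 8 6)|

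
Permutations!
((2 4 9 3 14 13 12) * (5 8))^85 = (2 4 9 3 14 13 12)(5 8)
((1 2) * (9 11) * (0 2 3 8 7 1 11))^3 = ((0 2 11 9)(1 3 8 7))^3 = (0 9 11 2)(1 7 8 3)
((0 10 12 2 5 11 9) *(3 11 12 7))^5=((0 10 7 3 11 9)(2 5 12))^5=(0 9 11 3 7 10)(2 12 5)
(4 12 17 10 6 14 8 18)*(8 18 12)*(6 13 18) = [0, 1, 2, 3, 8, 5, 14, 7, 12, 9, 13, 11, 17, 18, 6, 15, 16, 10, 4] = (4 8 12 17 10 13 18)(6 14)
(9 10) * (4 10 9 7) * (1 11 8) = (1 11 8)(4 10 7) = [0, 11, 2, 3, 10, 5, 6, 4, 1, 9, 7, 8]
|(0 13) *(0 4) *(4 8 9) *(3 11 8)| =7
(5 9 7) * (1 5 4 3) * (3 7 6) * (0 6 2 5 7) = [6, 7, 5, 1, 0, 9, 3, 4, 8, 2] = (0 6 3 1 7 4)(2 5 9)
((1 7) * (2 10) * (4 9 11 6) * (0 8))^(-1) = (0 8)(1 7)(2 10)(4 6 11 9)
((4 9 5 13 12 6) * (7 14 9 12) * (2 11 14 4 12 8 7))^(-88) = ((2 11 14 9 5 13)(4 8 7)(6 12))^(-88) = (2 14 5)(4 7 8)(9 13 11)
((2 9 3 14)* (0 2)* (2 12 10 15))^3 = ((0 12 10 15 2 9 3 14))^3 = (0 15 3 12 2 14 10 9)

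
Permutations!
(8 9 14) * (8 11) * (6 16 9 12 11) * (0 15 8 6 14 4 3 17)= (0 15 8 12 11 6 16 9 4 3 17)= [15, 1, 2, 17, 3, 5, 16, 7, 12, 4, 10, 6, 11, 13, 14, 8, 9, 0]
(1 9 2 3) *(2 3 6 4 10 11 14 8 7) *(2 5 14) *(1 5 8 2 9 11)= (1 11 9 3 5 14 2 6 4 10)(7 8)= [0, 11, 6, 5, 10, 14, 4, 8, 7, 3, 1, 9, 12, 13, 2]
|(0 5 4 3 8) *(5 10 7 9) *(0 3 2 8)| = |(0 10 7 9 5 4 2 8 3)| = 9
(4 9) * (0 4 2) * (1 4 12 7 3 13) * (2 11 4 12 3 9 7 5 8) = [3, 12, 0, 13, 7, 8, 6, 9, 2, 11, 10, 4, 5, 1] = (0 3 13 1 12 5 8 2)(4 7 9 11)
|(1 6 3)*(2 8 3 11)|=6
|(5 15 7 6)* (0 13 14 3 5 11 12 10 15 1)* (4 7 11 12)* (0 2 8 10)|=15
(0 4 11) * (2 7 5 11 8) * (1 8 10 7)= (0 4 10 7 5 11)(1 8 2)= [4, 8, 1, 3, 10, 11, 6, 5, 2, 9, 7, 0]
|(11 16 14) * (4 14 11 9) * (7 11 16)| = 6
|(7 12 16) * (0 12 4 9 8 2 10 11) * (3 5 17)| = |(0 12 16 7 4 9 8 2 10 11)(3 5 17)| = 30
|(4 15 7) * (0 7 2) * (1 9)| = |(0 7 4 15 2)(1 9)| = 10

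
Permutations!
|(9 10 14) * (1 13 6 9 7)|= |(1 13 6 9 10 14 7)|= 7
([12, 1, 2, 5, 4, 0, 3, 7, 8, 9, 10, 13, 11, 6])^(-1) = [5, 1, 2, 6, 4, 3, 13, 7, 8, 9, 10, 12, 0, 11]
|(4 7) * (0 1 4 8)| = 5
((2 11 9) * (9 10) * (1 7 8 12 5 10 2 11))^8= (1 2 11 9 10 5 12 8 7)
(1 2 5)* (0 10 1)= (0 10 1 2 5)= [10, 2, 5, 3, 4, 0, 6, 7, 8, 9, 1]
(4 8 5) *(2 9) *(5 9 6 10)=(2 6 10 5 4 8 9)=[0, 1, 6, 3, 8, 4, 10, 7, 9, 2, 5]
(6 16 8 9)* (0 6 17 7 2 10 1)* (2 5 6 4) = (0 4 2 10 1)(5 6 16 8 9 17 7) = [4, 0, 10, 3, 2, 6, 16, 5, 9, 17, 1, 11, 12, 13, 14, 15, 8, 7]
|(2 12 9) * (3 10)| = 6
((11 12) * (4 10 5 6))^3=((4 10 5 6)(11 12))^3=(4 6 5 10)(11 12)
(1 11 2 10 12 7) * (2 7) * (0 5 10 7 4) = (0 5 10 12 2 7 1 11 4) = [5, 11, 7, 3, 0, 10, 6, 1, 8, 9, 12, 4, 2]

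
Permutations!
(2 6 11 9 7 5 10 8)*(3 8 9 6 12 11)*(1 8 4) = (1 8 2 12 11 6 3 4)(5 10 9 7) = [0, 8, 12, 4, 1, 10, 3, 5, 2, 7, 9, 6, 11]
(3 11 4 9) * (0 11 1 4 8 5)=(0 11 8 5)(1 4 9 3)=[11, 4, 2, 1, 9, 0, 6, 7, 5, 3, 10, 8]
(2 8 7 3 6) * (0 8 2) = [8, 1, 2, 6, 4, 5, 0, 3, 7] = (0 8 7 3 6)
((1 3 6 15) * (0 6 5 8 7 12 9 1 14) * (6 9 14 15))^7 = ((15)(0 9 1 3 5 8 7 12 14))^7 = (15)(0 12 8 3 9 14 7 5 1)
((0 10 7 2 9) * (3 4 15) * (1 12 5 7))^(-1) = (0 9 2 7 5 12 1 10)(3 15 4)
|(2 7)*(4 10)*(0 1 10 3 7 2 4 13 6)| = 15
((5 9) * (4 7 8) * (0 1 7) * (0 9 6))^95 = (0 6 5 9 4 8 7 1)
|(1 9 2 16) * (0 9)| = 5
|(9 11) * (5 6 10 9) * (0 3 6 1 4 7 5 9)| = 4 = |(0 3 6 10)(1 4 7 5)(9 11)|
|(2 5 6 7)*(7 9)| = 5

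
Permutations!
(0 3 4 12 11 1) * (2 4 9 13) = [3, 0, 4, 9, 12, 5, 6, 7, 8, 13, 10, 1, 11, 2] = (0 3 9 13 2 4 12 11 1)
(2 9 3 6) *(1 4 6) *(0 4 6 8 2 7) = [4, 6, 9, 1, 8, 5, 7, 0, 2, 3] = (0 4 8 2 9 3 1 6 7)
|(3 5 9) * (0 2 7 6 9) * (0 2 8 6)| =|(0 8 6 9 3 5 2 7)| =8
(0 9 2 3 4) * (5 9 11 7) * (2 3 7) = [11, 1, 7, 4, 0, 9, 6, 5, 8, 3, 10, 2] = (0 11 2 7 5 9 3 4)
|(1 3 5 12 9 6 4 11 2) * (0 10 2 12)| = 30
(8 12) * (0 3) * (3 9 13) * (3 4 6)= (0 9 13 4 6 3)(8 12)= [9, 1, 2, 0, 6, 5, 3, 7, 12, 13, 10, 11, 8, 4]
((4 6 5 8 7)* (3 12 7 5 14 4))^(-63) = ((3 12 7)(4 6 14)(5 8))^(-63) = (14)(5 8)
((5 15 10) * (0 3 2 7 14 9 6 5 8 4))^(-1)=(0 4 8 10 15 5 6 9 14 7 2 3)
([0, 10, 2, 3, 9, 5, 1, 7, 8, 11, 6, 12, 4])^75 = (4 12 11 9)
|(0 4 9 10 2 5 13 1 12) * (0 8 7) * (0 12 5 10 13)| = |(0 4 9 13 1 5)(2 10)(7 12 8)| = 6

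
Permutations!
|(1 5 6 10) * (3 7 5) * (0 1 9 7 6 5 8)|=8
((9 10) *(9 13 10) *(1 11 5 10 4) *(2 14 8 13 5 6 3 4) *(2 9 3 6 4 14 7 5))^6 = (2 5)(3 14 8 13 9)(7 10) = ((1 11 4)(2 7 5 10)(3 14 8 13 9))^6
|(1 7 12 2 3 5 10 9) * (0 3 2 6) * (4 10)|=10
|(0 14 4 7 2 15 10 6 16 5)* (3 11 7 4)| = 11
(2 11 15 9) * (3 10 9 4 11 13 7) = (2 13 7 3 10 9)(4 11 15) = [0, 1, 13, 10, 11, 5, 6, 3, 8, 2, 9, 15, 12, 7, 14, 4]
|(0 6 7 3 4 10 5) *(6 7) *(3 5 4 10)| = |(0 7 5)(3 10 4)| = 3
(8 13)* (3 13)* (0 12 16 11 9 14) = (0 12 16 11 9 14)(3 13 8) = [12, 1, 2, 13, 4, 5, 6, 7, 3, 14, 10, 9, 16, 8, 0, 15, 11]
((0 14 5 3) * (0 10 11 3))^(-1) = (0 5 14)(3 11 10) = ((0 14 5)(3 10 11))^(-1)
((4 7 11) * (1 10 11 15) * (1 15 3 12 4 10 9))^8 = ((15)(1 9)(3 12 4 7)(10 11))^8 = (15)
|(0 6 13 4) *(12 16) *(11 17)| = 4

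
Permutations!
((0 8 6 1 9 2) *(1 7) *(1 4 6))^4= ((0 8 1 9 2)(4 6 7))^4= (0 2 9 1 8)(4 6 7)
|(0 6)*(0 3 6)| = 2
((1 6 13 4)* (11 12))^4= ((1 6 13 4)(11 12))^4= (13)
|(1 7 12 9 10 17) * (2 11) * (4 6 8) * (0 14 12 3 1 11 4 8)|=|(0 14 12 9 10 17 11 2 4 6)(1 7 3)|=30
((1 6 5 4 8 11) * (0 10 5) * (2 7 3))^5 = ((0 10 5 4 8 11 1 6)(2 7 3))^5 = (0 11 5 6 8 10 1 4)(2 3 7)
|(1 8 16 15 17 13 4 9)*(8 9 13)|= 4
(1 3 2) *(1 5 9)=[0, 3, 5, 2, 4, 9, 6, 7, 8, 1]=(1 3 2 5 9)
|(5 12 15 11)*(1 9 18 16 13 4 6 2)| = 8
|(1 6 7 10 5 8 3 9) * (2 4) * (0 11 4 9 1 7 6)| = 11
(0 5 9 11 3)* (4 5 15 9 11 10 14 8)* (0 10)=(0 15 9)(3 10 14 8 4 5 11)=[15, 1, 2, 10, 5, 11, 6, 7, 4, 0, 14, 3, 12, 13, 8, 9]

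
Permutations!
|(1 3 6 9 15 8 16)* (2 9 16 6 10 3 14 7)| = |(1 14 7 2 9 15 8 6 16)(3 10)| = 18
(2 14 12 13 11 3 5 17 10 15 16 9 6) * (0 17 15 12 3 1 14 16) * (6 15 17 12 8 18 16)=(0 12 13 11 1 14 3 5 17 10 8 18 16 9 15)(2 6)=[12, 14, 6, 5, 4, 17, 2, 7, 18, 15, 8, 1, 13, 11, 3, 0, 9, 10, 16]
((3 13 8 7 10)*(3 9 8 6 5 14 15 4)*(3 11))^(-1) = (3 11 4 15 14 5 6 13)(7 8 9 10)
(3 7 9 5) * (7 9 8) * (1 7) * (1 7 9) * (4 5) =(1 9 4 5 3)(7 8) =[0, 9, 2, 1, 5, 3, 6, 8, 7, 4]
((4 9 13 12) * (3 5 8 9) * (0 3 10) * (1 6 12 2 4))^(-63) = (13)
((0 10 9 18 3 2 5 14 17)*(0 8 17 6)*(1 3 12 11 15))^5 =(0 11 5 9 1 6 12 2 10 15 14 18 3)(8 17) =((0 10 9 18 12 11 15 1 3 2 5 14 6)(8 17))^5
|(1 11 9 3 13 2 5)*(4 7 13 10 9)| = 21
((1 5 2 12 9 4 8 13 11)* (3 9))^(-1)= ((1 5 2 12 3 9 4 8 13 11))^(-1)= (1 11 13 8 4 9 3 12 2 5)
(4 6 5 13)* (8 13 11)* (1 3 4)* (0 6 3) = [6, 0, 2, 4, 3, 11, 5, 7, 13, 9, 10, 8, 12, 1] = (0 6 5 11 8 13 1)(3 4)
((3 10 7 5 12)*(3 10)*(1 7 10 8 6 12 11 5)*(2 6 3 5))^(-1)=(1 7)(2 11 5 3 8 12 6)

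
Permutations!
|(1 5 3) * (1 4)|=|(1 5 3 4)|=4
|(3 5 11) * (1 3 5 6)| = 6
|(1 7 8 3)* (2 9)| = 4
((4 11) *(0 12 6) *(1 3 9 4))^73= (0 12 6)(1 4 3 11 9)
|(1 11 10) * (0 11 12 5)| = |(0 11 10 1 12 5)| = 6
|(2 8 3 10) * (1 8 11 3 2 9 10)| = |(1 8 2 11 3)(9 10)| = 10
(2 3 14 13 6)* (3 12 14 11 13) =(2 12 14 3 11 13 6) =[0, 1, 12, 11, 4, 5, 2, 7, 8, 9, 10, 13, 14, 6, 3]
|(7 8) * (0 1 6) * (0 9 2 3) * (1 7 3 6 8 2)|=|(0 7 2 6 9 1 8 3)|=8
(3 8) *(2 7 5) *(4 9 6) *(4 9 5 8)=(2 7 8 3 4 5)(6 9)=[0, 1, 7, 4, 5, 2, 9, 8, 3, 6]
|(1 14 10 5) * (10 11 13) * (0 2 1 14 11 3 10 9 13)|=4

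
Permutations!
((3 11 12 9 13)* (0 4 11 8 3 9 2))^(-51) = (0 2 12 11 4)(3 8)(9 13)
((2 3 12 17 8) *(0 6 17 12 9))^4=(0 2 6 3 17 9 8)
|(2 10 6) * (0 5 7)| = |(0 5 7)(2 10 6)| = 3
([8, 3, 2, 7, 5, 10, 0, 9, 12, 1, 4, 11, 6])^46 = (0 12)(1 7)(3 9)(4 5 10)(6 8)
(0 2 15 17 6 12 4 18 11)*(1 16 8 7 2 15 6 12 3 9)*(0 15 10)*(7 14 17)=(0 10)(1 16 8 14 17 12 4 18 11 15 7 2 6 3 9)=[10, 16, 6, 9, 18, 5, 3, 2, 14, 1, 0, 15, 4, 13, 17, 7, 8, 12, 11]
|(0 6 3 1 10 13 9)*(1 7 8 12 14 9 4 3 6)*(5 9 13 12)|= 12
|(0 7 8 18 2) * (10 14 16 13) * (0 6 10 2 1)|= 30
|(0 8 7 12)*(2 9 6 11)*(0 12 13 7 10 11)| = |(0 8 10 11 2 9 6)(7 13)| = 14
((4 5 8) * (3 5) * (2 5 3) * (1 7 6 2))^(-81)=((1 7 6 2 5 8 4))^(-81)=(1 2 4 6 8 7 5)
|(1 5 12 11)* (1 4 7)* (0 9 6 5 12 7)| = 9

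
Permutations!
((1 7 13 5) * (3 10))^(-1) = ((1 7 13 5)(3 10))^(-1) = (1 5 13 7)(3 10)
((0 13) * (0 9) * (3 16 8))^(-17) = ((0 13 9)(3 16 8))^(-17) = (0 13 9)(3 16 8)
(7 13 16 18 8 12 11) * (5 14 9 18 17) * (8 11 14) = [0, 1, 2, 3, 4, 8, 6, 13, 12, 18, 10, 7, 14, 16, 9, 15, 17, 5, 11] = (5 8 12 14 9 18 11 7 13 16 17)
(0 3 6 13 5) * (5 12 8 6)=(0 3 5)(6 13 12 8)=[3, 1, 2, 5, 4, 0, 13, 7, 6, 9, 10, 11, 8, 12]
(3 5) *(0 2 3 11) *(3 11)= (0 2 11)(3 5)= [2, 1, 11, 5, 4, 3, 6, 7, 8, 9, 10, 0]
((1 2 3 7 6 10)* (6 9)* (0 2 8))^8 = ((0 2 3 7 9 6 10 1 8))^8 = (0 8 1 10 6 9 7 3 2)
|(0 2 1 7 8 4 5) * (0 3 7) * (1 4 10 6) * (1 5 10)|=|(0 2 4 10 6 5 3 7 8 1)|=10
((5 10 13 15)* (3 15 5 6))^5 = ((3 15 6)(5 10 13))^5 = (3 6 15)(5 13 10)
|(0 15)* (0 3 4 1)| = |(0 15 3 4 1)| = 5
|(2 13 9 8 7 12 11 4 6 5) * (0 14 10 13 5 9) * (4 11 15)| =|(0 14 10 13)(2 5)(4 6 9 8 7 12 15)| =28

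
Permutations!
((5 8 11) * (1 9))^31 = (1 9)(5 8 11)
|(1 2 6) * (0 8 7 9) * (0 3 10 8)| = |(1 2 6)(3 10 8 7 9)| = 15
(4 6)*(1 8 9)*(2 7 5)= (1 8 9)(2 7 5)(4 6)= [0, 8, 7, 3, 6, 2, 4, 5, 9, 1]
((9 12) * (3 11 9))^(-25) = ((3 11 9 12))^(-25) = (3 12 9 11)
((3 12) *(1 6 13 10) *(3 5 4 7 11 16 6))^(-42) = (1 12 4 11 6 10 3 5 7 16 13)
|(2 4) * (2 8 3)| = |(2 4 8 3)| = 4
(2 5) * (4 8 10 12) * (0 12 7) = [12, 1, 5, 3, 8, 2, 6, 0, 10, 9, 7, 11, 4] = (0 12 4 8 10 7)(2 5)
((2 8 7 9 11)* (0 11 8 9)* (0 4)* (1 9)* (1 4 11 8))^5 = ((0 8 7 11 2 4)(1 9))^5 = (0 4 2 11 7 8)(1 9)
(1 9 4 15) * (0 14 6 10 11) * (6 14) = (0 6 10 11)(1 9 4 15) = [6, 9, 2, 3, 15, 5, 10, 7, 8, 4, 11, 0, 12, 13, 14, 1]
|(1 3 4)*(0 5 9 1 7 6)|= |(0 5 9 1 3 4 7 6)|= 8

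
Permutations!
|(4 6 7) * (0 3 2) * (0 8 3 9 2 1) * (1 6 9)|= 14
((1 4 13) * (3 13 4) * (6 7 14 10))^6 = (6 14)(7 10)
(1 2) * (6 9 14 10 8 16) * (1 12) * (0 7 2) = (0 7 2 12 1)(6 9 14 10 8 16) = [7, 0, 12, 3, 4, 5, 9, 2, 16, 14, 8, 11, 1, 13, 10, 15, 6]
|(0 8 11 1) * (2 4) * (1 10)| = 10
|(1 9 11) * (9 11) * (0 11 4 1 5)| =6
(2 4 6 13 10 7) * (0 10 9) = (0 10 7 2 4 6 13 9) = [10, 1, 4, 3, 6, 5, 13, 2, 8, 0, 7, 11, 12, 9]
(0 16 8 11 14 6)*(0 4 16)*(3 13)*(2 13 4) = [0, 1, 13, 4, 16, 5, 2, 7, 11, 9, 10, 14, 12, 3, 6, 15, 8] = (2 13 3 4 16 8 11 14 6)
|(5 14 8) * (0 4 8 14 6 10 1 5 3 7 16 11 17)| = |(0 4 8 3 7 16 11 17)(1 5 6 10)| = 8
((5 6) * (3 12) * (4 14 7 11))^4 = ((3 12)(4 14 7 11)(5 6))^4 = (14)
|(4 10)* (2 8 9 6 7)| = |(2 8 9 6 7)(4 10)| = 10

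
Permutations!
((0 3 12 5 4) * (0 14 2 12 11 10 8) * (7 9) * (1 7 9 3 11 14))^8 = ((0 11 10 8)(1 7 3 14 2 12 5 4))^8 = (14)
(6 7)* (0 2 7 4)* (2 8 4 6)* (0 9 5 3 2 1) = (0 8 4 9 5 3 2 7 1) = [8, 0, 7, 2, 9, 3, 6, 1, 4, 5]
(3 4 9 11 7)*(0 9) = (0 9 11 7 3 4) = [9, 1, 2, 4, 0, 5, 6, 3, 8, 11, 10, 7]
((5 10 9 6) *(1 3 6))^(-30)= (10)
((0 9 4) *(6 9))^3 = ((0 6 9 4))^3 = (0 4 9 6)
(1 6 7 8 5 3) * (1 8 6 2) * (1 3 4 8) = (1 2 3)(4 8 5)(6 7) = [0, 2, 3, 1, 8, 4, 7, 6, 5]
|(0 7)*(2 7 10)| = 4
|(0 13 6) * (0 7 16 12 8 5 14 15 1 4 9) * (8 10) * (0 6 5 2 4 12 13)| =14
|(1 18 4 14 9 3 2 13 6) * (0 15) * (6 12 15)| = 12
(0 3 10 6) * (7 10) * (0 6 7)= (0 3)(7 10)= [3, 1, 2, 0, 4, 5, 6, 10, 8, 9, 7]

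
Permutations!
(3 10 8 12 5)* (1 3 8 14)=(1 3 10 14)(5 8 12)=[0, 3, 2, 10, 4, 8, 6, 7, 12, 9, 14, 11, 5, 13, 1]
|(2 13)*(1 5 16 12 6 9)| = 6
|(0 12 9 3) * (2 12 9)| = 6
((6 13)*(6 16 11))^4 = ((6 13 16 11))^4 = (16)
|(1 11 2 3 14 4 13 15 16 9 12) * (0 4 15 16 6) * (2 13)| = 42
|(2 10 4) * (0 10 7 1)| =6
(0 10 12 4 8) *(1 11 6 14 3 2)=(0 10 12 4 8)(1 11 6 14 3 2)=[10, 11, 1, 2, 8, 5, 14, 7, 0, 9, 12, 6, 4, 13, 3]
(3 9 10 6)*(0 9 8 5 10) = (0 9)(3 8 5 10 6) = [9, 1, 2, 8, 4, 10, 3, 7, 5, 0, 6]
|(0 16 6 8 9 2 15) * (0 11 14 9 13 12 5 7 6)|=|(0 16)(2 15 11 14 9)(5 7 6 8 13 12)|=30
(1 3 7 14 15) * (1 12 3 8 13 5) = [0, 8, 2, 7, 4, 1, 6, 14, 13, 9, 10, 11, 3, 5, 15, 12] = (1 8 13 5)(3 7 14 15 12)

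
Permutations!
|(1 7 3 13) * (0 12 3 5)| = |(0 12 3 13 1 7 5)| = 7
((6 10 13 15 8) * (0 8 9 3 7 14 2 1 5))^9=(0 14 15 8 2 9 6 1 3 10 5 7 13)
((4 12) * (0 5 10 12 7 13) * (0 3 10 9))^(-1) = (0 9 5)(3 13 7 4 12 10)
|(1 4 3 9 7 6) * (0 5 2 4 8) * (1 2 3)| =10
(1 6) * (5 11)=[0, 6, 2, 3, 4, 11, 1, 7, 8, 9, 10, 5]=(1 6)(5 11)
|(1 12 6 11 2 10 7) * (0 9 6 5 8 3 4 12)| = 40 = |(0 9 6 11 2 10 7 1)(3 4 12 5 8)|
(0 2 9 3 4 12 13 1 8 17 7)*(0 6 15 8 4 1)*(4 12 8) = (0 2 9 3 1 12 13)(4 8 17 7 6 15) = [2, 12, 9, 1, 8, 5, 15, 6, 17, 3, 10, 11, 13, 0, 14, 4, 16, 7]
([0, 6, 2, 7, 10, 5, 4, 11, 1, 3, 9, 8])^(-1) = [0, 8, 2, 9, 6, 5, 1, 3, 11, 10, 4, 7]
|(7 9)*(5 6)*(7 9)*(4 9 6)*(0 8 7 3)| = 4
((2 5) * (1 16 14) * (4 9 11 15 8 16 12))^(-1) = (1 14 16 8 15 11 9 4 12)(2 5) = ((1 12 4 9 11 15 8 16 14)(2 5))^(-1)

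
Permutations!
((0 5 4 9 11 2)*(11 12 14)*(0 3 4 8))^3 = (2 9 11 4 14 3 12)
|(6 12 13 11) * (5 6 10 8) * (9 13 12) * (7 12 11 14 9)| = |(5 6 7 12 11 10 8)(9 13 14)| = 21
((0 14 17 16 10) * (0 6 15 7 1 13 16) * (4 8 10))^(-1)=(0 17 14)(1 7 15 6 10 8 4 16 13)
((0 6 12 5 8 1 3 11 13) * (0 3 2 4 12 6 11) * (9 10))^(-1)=((0 11 13 3)(1 2 4 12 5 8)(9 10))^(-1)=(0 3 13 11)(1 8 5 12 4 2)(9 10)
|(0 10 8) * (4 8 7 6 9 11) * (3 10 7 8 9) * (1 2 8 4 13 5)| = |(0 7 6 3 10 4 9 11 13 5 1 2 8)| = 13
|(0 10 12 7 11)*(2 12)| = 6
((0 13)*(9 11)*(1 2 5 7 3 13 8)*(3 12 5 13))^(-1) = ((0 8 1 2 13)(5 7 12)(9 11))^(-1) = (0 13 2 1 8)(5 12 7)(9 11)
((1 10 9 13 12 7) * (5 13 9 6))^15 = (1 10 6 5 13 12 7)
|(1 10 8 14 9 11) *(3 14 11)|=12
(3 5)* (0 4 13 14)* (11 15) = (0 4 13 14)(3 5)(11 15) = [4, 1, 2, 5, 13, 3, 6, 7, 8, 9, 10, 15, 12, 14, 0, 11]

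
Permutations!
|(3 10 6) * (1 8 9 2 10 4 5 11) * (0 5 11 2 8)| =|(0 5 2 10 6 3 4 11 1)(8 9)| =18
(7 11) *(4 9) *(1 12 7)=(1 12 7 11)(4 9)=[0, 12, 2, 3, 9, 5, 6, 11, 8, 4, 10, 1, 7]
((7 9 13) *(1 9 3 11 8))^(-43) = ((1 9 13 7 3 11 8))^(-43) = (1 8 11 3 7 13 9)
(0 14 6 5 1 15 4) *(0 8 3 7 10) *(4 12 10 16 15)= (0 14 6 5 1 4 8 3 7 16 15 12 10)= [14, 4, 2, 7, 8, 1, 5, 16, 3, 9, 0, 11, 10, 13, 6, 12, 15]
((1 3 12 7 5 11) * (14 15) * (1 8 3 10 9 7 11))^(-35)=(3 12 11 8)(14 15)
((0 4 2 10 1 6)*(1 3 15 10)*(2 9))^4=(0 1 9)(2 4 6)(3 15 10)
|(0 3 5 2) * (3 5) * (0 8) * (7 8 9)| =|(0 5 2 9 7 8)| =6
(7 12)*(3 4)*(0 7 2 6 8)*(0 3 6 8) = (0 7 12 2 8 3 4 6) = [7, 1, 8, 4, 6, 5, 0, 12, 3, 9, 10, 11, 2]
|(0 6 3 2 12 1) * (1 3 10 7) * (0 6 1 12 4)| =|(0 1 6 10 7 12 3 2 4)| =9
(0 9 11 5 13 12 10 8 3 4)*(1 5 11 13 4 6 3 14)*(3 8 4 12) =(0 9 13 3 6 8 14 1 5 12 10 4) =[9, 5, 2, 6, 0, 12, 8, 7, 14, 13, 4, 11, 10, 3, 1]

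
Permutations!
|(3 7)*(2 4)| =2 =|(2 4)(3 7)|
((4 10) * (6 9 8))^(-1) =(4 10)(6 8 9)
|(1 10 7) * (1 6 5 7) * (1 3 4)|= 12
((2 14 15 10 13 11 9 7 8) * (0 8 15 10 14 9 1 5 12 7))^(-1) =(0 9 2 8)(1 11 13 10 14 15 7 12 5)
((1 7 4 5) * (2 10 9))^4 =((1 7 4 5)(2 10 9))^4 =(2 10 9)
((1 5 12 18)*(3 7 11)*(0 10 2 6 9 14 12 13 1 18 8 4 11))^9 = (18)(0 11 12 6)(2 7 4 14)(3 8 9 10)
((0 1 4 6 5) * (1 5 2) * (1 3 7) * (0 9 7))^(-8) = (0 5 9 7 1 4 6 2 3)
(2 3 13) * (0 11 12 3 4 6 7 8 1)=(0 11 12 3 13 2 4 6 7 8 1)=[11, 0, 4, 13, 6, 5, 7, 8, 1, 9, 10, 12, 3, 2]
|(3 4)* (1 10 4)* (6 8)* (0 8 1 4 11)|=6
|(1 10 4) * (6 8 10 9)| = |(1 9 6 8 10 4)| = 6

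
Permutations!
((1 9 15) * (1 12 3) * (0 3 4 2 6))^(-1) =(0 6 2 4 12 15 9 1 3) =((0 3 1 9 15 12 4 2 6))^(-1)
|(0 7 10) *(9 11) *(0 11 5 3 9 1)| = 15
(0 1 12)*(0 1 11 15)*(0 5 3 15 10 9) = (0 11 10 9)(1 12)(3 15 5) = [11, 12, 2, 15, 4, 3, 6, 7, 8, 0, 9, 10, 1, 13, 14, 5]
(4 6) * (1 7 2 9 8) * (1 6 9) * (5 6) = (1 7 2)(4 9 8 5 6) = [0, 7, 1, 3, 9, 6, 4, 2, 5, 8]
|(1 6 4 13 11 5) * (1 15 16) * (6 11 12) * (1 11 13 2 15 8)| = |(1 13 12 6 4 2 15 16 11 5 8)| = 11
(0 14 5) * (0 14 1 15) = (0 1 15)(5 14) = [1, 15, 2, 3, 4, 14, 6, 7, 8, 9, 10, 11, 12, 13, 5, 0]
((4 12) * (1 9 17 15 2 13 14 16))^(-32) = ((1 9 17 15 2 13 14 16)(4 12))^(-32) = (17)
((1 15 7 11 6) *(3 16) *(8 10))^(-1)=((1 15 7 11 6)(3 16)(8 10))^(-1)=(1 6 11 7 15)(3 16)(8 10)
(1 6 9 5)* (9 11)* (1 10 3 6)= [0, 1, 2, 6, 4, 10, 11, 7, 8, 5, 3, 9]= (3 6 11 9 5 10)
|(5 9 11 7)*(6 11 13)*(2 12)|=6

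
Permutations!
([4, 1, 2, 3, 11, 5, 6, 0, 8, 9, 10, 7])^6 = [11, 1, 2, 3, 7, 5, 6, 4, 8, 9, 10, 0]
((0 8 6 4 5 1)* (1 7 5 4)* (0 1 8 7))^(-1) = (0 5 7)(6 8)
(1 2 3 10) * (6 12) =(1 2 3 10)(6 12) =[0, 2, 3, 10, 4, 5, 12, 7, 8, 9, 1, 11, 6]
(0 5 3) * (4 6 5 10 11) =[10, 1, 2, 0, 6, 3, 5, 7, 8, 9, 11, 4] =(0 10 11 4 6 5 3)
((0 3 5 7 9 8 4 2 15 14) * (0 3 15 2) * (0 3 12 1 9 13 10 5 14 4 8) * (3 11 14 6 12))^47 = (0 12 14 15 1 3 4 9 6 11)(5 10 13 7)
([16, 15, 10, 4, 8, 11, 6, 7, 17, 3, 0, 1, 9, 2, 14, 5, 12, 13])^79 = [12, 11, 0, 8, 17, 15, 6, 7, 13, 4, 16, 5, 3, 10, 14, 1, 9, 2]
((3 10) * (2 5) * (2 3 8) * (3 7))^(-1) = (2 8 10 3 7 5)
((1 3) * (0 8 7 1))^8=((0 8 7 1 3))^8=(0 1 8 3 7)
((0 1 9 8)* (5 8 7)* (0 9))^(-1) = ((0 1)(5 8 9 7))^(-1) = (0 1)(5 7 9 8)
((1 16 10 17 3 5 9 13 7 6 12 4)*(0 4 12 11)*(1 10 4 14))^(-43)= (0 11 6 7 13 9 5 3 17 10 4 16 1 14)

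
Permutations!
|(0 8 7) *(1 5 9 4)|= |(0 8 7)(1 5 9 4)|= 12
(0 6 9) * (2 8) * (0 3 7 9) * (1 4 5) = [6, 4, 8, 7, 5, 1, 0, 9, 2, 3] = (0 6)(1 4 5)(2 8)(3 7 9)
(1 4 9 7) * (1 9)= [0, 4, 2, 3, 1, 5, 6, 9, 8, 7]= (1 4)(7 9)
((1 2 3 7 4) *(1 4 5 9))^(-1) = (1 9 5 7 3 2)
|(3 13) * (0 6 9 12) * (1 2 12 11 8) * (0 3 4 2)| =|(0 6 9 11 8 1)(2 12 3 13 4)| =30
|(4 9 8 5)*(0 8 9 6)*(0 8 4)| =|(9)(0 4 6 8 5)| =5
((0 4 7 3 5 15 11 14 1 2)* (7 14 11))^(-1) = ((0 4 14 1 2)(3 5 15 7))^(-1) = (0 2 1 14 4)(3 7 15 5)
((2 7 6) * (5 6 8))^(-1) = (2 6 5 8 7)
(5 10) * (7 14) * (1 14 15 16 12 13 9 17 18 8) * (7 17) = (1 14 17 18 8)(5 10)(7 15 16 12 13 9) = [0, 14, 2, 3, 4, 10, 6, 15, 1, 7, 5, 11, 13, 9, 17, 16, 12, 18, 8]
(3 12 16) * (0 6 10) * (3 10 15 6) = (0 3 12 16 10)(6 15) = [3, 1, 2, 12, 4, 5, 15, 7, 8, 9, 0, 11, 16, 13, 14, 6, 10]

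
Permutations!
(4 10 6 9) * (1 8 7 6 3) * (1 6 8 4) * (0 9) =(0 9 1 4 10 3 6)(7 8) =[9, 4, 2, 6, 10, 5, 0, 8, 7, 1, 3]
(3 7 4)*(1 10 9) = (1 10 9)(3 7 4) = [0, 10, 2, 7, 3, 5, 6, 4, 8, 1, 9]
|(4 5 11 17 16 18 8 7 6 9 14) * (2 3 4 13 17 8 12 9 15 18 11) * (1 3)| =|(1 3 4 5 2)(6 15 18 12 9 14 13 17 16 11 8 7)| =60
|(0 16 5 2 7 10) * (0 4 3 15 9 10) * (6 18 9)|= 35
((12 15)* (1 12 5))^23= (1 5 15 12)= ((1 12 15 5))^23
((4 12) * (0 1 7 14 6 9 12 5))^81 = ((0 1 7 14 6 9 12 4 5))^81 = (14)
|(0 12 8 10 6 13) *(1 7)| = |(0 12 8 10 6 13)(1 7)| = 6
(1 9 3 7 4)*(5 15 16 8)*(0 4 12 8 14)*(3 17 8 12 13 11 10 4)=[3, 9, 2, 7, 1, 15, 6, 13, 5, 17, 4, 10, 12, 11, 0, 16, 14, 8]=(0 3 7 13 11 10 4 1 9 17 8 5 15 16 14)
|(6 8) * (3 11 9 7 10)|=10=|(3 11 9 7 10)(6 8)|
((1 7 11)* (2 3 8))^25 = ((1 7 11)(2 3 8))^25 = (1 7 11)(2 3 8)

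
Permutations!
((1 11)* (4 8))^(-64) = (11)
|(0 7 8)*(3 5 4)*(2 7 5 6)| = |(0 5 4 3 6 2 7 8)| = 8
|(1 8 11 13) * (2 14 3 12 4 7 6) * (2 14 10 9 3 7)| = |(1 8 11 13)(2 10 9 3 12 4)(6 14 7)| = 12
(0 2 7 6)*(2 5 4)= (0 5 4 2 7 6)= [5, 1, 7, 3, 2, 4, 0, 6]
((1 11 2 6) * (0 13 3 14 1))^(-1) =(0 6 2 11 1 14 3 13) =((0 13 3 14 1 11 2 6))^(-1)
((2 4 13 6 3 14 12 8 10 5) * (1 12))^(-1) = (1 14 3 6 13 4 2 5 10 8 12)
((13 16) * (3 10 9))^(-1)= ((3 10 9)(13 16))^(-1)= (3 9 10)(13 16)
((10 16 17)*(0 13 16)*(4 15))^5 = ((0 13 16 17 10)(4 15))^5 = (17)(4 15)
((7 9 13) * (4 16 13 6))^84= (16)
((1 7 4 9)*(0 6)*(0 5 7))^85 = ((0 6 5 7 4 9 1))^85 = (0 6 5 7 4 9 1)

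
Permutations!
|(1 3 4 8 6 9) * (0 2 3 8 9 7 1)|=|(0 2 3 4 9)(1 8 6 7)|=20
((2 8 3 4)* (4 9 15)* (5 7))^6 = ((2 8 3 9 15 4)(5 7))^6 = (15)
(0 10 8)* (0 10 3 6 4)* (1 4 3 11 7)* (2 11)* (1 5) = [2, 4, 11, 6, 0, 1, 3, 5, 10, 9, 8, 7] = (0 2 11 7 5 1 4)(3 6)(8 10)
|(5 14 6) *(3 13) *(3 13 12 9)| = |(3 12 9)(5 14 6)| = 3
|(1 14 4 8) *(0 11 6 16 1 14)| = |(0 11 6 16 1)(4 8 14)| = 15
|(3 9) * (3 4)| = 3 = |(3 9 4)|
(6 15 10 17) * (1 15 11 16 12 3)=(1 15 10 17 6 11 16 12 3)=[0, 15, 2, 1, 4, 5, 11, 7, 8, 9, 17, 16, 3, 13, 14, 10, 12, 6]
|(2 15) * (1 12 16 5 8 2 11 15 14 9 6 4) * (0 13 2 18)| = 26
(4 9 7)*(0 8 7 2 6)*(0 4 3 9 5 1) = (0 8 7 3 9 2 6 4 5 1) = [8, 0, 6, 9, 5, 1, 4, 3, 7, 2]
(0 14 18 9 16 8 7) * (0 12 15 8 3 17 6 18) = [14, 1, 2, 17, 4, 5, 18, 12, 7, 16, 10, 11, 15, 13, 0, 8, 3, 6, 9] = (0 14)(3 17 6 18 9 16)(7 12 15 8)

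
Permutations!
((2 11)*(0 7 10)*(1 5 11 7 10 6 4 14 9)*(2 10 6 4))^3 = ((0 6 2 7 4 14 9 1 5 11 10))^3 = (0 7 9 11 6 4 1 10 2 14 5)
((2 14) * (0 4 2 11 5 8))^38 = ((0 4 2 14 11 5 8))^38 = (0 14 8 2 5 4 11)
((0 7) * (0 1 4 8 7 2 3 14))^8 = ((0 2 3 14)(1 4 8 7))^8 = (14)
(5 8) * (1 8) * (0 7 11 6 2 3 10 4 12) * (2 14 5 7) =(0 2 3 10 4 12)(1 8 7 11 6 14 5) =[2, 8, 3, 10, 12, 1, 14, 11, 7, 9, 4, 6, 0, 13, 5]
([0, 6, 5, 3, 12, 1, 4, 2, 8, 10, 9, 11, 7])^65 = [0, 4, 1, 3, 7, 6, 12, 5, 8, 10, 9, 11, 2]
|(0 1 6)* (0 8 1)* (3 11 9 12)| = |(1 6 8)(3 11 9 12)| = 12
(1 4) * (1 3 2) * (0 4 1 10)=(0 4 3 2 10)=[4, 1, 10, 2, 3, 5, 6, 7, 8, 9, 0]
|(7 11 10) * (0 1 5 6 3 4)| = 6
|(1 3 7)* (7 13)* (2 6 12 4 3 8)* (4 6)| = |(1 8 2 4 3 13 7)(6 12)| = 14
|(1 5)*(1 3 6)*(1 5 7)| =6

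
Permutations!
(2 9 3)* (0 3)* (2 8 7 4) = (0 3 8 7 4 2 9) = [3, 1, 9, 8, 2, 5, 6, 4, 7, 0]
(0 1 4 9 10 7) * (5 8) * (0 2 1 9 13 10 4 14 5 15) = (0 9 4 13 10 7 2 1 14 5 8 15) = [9, 14, 1, 3, 13, 8, 6, 2, 15, 4, 7, 11, 12, 10, 5, 0]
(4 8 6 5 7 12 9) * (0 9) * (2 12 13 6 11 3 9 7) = [7, 1, 12, 9, 8, 2, 5, 13, 11, 4, 10, 3, 0, 6] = (0 7 13 6 5 2 12)(3 9 4 8 11)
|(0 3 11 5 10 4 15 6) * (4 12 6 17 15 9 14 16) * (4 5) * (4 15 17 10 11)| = 12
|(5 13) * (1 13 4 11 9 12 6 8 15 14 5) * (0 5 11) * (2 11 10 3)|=|(0 5 4)(1 13)(2 11 9 12 6 8 15 14 10 3)|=30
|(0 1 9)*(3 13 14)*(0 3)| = |(0 1 9 3 13 14)| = 6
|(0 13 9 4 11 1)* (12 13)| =7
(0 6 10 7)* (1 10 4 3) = (0 6 4 3 1 10 7) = [6, 10, 2, 1, 3, 5, 4, 0, 8, 9, 7]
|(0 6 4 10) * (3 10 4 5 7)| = 6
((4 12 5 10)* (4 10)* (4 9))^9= (4 12 5 9)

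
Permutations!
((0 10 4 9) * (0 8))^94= ((0 10 4 9 8))^94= (0 8 9 4 10)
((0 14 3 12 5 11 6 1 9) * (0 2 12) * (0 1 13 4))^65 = ((0 14 3 1 9 2 12 5 11 6 13 4))^65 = (0 2 13 1 11 14 12 4 9 6 3 5)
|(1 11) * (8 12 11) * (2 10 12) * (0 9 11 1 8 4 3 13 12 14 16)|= 40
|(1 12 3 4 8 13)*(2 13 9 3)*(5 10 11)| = 12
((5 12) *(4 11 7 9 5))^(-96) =(12)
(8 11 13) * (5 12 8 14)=[0, 1, 2, 3, 4, 12, 6, 7, 11, 9, 10, 13, 8, 14, 5]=(5 12 8 11 13 14)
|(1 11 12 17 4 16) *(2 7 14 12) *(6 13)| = |(1 11 2 7 14 12 17 4 16)(6 13)| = 18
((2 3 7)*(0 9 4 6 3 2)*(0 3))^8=((0 9 4 6)(3 7))^8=(9)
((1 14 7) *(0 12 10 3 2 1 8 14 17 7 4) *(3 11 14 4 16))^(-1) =((0 12 10 11 14 16 3 2 1 17 7 8 4))^(-1) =(0 4 8 7 17 1 2 3 16 14 11 10 12)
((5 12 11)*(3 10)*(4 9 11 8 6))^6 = (4 6 8 12 5 11 9)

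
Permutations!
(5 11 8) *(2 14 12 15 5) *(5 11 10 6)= (2 14 12 15 11 8)(5 10 6)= [0, 1, 14, 3, 4, 10, 5, 7, 2, 9, 6, 8, 15, 13, 12, 11]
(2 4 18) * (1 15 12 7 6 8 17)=(1 15 12 7 6 8 17)(2 4 18)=[0, 15, 4, 3, 18, 5, 8, 6, 17, 9, 10, 11, 7, 13, 14, 12, 16, 1, 2]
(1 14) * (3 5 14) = (1 3 5 14) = [0, 3, 2, 5, 4, 14, 6, 7, 8, 9, 10, 11, 12, 13, 1]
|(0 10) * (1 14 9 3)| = 4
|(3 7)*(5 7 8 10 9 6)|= |(3 8 10 9 6 5 7)|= 7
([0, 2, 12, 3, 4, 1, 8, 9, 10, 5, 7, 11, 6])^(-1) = [0, 5, 1, 3, 4, 9, 12, 10, 6, 7, 8, 11, 2]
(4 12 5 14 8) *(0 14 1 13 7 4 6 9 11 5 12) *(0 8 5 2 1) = [14, 13, 1, 3, 8, 0, 9, 4, 6, 11, 10, 2, 12, 7, 5] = (0 14 5)(1 13 7 4 8 6 9 11 2)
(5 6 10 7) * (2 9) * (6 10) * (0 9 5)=(0 9 2 5 10 7)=[9, 1, 5, 3, 4, 10, 6, 0, 8, 2, 7]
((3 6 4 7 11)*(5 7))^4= (3 7 4)(5 6 11)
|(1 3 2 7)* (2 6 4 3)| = 3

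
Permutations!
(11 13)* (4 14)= (4 14)(11 13)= [0, 1, 2, 3, 14, 5, 6, 7, 8, 9, 10, 13, 12, 11, 4]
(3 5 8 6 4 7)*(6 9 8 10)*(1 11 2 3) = [0, 11, 3, 5, 7, 10, 4, 1, 9, 8, 6, 2] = (1 11 2 3 5 10 6 4 7)(8 9)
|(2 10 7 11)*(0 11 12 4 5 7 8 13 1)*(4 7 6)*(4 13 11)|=|(0 4 5 6 13 1)(2 10 8 11)(7 12)|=12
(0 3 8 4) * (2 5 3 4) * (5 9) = [4, 1, 9, 8, 0, 3, 6, 7, 2, 5] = (0 4)(2 9 5 3 8)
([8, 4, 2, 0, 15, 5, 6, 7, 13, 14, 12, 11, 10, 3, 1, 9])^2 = (0 13)(1 15 14 4 9)(3 8)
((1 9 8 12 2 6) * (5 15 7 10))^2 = (1 8 2)(5 7)(6 9 12)(10 15) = ((1 9 8 12 2 6)(5 15 7 10))^2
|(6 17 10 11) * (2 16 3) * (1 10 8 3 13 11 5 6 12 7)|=13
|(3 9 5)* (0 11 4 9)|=6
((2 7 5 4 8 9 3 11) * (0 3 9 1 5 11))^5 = (0 3)(1 5 4 8)(2 11 7)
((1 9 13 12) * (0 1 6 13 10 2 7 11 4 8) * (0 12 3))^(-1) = ((0 1 9 10 2 7 11 4 8 12 6 13 3))^(-1) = (0 3 13 6 12 8 4 11 7 2 10 9 1)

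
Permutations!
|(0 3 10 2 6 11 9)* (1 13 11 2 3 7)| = 6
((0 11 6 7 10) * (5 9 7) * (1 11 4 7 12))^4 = (1 9 6)(5 11 12)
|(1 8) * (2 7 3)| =|(1 8)(2 7 3)| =6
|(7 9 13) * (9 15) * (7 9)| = 2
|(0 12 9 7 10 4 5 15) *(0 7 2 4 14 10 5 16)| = 6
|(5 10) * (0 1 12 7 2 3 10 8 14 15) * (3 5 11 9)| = |(0 1 12 7 2 5 8 14 15)(3 10 11 9)| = 36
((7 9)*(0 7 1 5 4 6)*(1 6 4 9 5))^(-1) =(0 6 9 5 7)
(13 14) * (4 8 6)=(4 8 6)(13 14)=[0, 1, 2, 3, 8, 5, 4, 7, 6, 9, 10, 11, 12, 14, 13]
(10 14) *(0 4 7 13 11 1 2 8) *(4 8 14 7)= (0 8)(1 2 14 10 7 13 11)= [8, 2, 14, 3, 4, 5, 6, 13, 0, 9, 7, 1, 12, 11, 10]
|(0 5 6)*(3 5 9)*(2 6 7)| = 7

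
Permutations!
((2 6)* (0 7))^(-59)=(0 7)(2 6)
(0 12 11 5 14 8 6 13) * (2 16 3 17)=[12, 1, 16, 17, 4, 14, 13, 7, 6, 9, 10, 5, 11, 0, 8, 15, 3, 2]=(0 12 11 5 14 8 6 13)(2 16 3 17)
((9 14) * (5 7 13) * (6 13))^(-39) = ((5 7 6 13)(9 14))^(-39) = (5 7 6 13)(9 14)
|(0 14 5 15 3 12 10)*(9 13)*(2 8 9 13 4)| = 28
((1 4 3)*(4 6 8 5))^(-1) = ((1 6 8 5 4 3))^(-1) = (1 3 4 5 8 6)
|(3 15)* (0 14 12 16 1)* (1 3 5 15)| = |(0 14 12 16 3 1)(5 15)| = 6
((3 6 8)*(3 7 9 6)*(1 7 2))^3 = (1 6)(2 9)(7 8)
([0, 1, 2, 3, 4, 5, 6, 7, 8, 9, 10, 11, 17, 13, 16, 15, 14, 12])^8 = (17)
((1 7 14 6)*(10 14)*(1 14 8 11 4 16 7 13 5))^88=((1 13 5)(4 16 7 10 8 11)(6 14))^88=(1 13 5)(4 8 7)(10 16 11)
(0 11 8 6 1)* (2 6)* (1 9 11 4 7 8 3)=(0 4 7 8 2 6 9 11 3 1)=[4, 0, 6, 1, 7, 5, 9, 8, 2, 11, 10, 3]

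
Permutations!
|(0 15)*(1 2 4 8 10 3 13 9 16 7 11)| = 22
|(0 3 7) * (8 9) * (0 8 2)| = |(0 3 7 8 9 2)| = 6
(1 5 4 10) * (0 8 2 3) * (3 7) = (0 8 2 7 3)(1 5 4 10) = [8, 5, 7, 0, 10, 4, 6, 3, 2, 9, 1]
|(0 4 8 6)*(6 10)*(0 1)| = 6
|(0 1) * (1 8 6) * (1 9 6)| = |(0 8 1)(6 9)| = 6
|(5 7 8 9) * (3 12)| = 4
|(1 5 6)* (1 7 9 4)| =6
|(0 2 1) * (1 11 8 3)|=|(0 2 11 8 3 1)|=6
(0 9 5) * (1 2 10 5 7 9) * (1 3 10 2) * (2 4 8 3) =(0 2 4 8 3 10 5)(7 9) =[2, 1, 4, 10, 8, 0, 6, 9, 3, 7, 5]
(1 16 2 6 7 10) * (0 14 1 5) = [14, 16, 6, 3, 4, 0, 7, 10, 8, 9, 5, 11, 12, 13, 1, 15, 2] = (0 14 1 16 2 6 7 10 5)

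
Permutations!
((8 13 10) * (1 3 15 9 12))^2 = ((1 3 15 9 12)(8 13 10))^2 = (1 15 12 3 9)(8 10 13)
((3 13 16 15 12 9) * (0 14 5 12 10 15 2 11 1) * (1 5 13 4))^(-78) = (0 5)(1 11)(2 4)(3 16)(9 13)(12 14) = ((0 14 13 16 2 11 5 12 9 3 4 1)(10 15))^(-78)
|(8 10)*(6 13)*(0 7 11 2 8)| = |(0 7 11 2 8 10)(6 13)| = 6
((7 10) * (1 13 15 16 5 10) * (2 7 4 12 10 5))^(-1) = (1 7 2 16 15 13)(4 10 12)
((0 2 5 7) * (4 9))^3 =(0 7 5 2)(4 9)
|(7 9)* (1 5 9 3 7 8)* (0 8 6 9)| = |(0 8 1 5)(3 7)(6 9)| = 4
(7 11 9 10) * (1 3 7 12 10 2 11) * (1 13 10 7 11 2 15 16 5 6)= (1 3 11 9 15 16 5 6)(7 13 10 12)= [0, 3, 2, 11, 4, 6, 1, 13, 8, 15, 12, 9, 7, 10, 14, 16, 5]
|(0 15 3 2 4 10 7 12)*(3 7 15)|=8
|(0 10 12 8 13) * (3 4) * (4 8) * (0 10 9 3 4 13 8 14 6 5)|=|(0 9 3 14 6 5)(10 12 13)|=6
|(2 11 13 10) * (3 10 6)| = |(2 11 13 6 3 10)| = 6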